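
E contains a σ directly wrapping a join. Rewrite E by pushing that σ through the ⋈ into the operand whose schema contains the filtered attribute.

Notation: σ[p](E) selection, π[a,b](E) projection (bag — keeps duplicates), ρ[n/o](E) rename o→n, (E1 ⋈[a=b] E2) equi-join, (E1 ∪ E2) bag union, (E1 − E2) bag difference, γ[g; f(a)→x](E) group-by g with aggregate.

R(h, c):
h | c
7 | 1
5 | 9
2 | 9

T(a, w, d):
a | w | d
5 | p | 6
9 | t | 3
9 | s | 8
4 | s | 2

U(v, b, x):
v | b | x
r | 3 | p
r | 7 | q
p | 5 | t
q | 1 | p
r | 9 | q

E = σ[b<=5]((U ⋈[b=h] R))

σ filters on b, owned by the left side.
E' = (σ[b<=5](U) ⋈[b=h] R)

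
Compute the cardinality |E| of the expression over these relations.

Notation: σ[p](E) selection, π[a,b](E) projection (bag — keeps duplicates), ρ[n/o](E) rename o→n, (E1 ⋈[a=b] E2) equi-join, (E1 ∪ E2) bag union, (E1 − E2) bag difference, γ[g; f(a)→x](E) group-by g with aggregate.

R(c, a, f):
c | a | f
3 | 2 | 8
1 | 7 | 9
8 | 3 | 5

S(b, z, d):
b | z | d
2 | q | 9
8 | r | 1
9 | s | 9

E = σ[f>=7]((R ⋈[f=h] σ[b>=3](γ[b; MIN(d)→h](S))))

Per-node cardinality:
  R → 3
  S → 3
  γ[b; MIN(d)→h](S) → 3
  σ[b>=3](γ[b; MIN(d)→h](S)) → 2
  (R ⋈[f=h] σ[b>=3](γ[b; MIN(d)→h](S))) → 1
  σ[f>=7]((R ⋈[f=h] σ[b>=3](γ[b; MIN(d)→h](S)))) → 1

|E| = 1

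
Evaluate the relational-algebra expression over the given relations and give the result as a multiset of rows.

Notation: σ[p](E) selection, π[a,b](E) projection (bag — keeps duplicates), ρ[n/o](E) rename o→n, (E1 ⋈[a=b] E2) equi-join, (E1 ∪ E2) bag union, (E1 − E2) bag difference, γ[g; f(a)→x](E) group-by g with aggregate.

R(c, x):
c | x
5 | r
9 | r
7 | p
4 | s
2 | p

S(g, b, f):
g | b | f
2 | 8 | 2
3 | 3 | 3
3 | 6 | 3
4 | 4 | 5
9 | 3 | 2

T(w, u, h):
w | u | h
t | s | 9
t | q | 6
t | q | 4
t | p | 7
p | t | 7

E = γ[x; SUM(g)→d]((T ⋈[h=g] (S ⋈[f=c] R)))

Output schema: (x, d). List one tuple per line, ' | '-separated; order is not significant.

Stepwise |·|:
  T → 5
  S → 5
  R → 5
  (S ⋈[f=c] R) → 3
  (T ⋈[h=g] (S ⋈[f=c] R)) → 2
  γ[x; SUM(g)→d]((T ⋈[h=g] (S ⋈[f=c] R))) → 2

== RESULT ==
x | d
p | 9
r | 4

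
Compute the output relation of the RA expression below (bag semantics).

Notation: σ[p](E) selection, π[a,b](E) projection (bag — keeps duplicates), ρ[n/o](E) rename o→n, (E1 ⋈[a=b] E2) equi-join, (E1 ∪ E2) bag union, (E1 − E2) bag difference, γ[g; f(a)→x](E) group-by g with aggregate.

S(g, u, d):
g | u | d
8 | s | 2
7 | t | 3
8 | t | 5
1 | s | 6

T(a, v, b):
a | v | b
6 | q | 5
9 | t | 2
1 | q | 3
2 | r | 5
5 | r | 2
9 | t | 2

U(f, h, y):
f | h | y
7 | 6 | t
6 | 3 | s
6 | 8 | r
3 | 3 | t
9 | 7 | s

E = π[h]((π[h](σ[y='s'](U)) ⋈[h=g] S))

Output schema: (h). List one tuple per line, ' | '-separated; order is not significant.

Per-node cardinality:
  U → 5
  σ[y='s'](U) → 2
  π[h](σ[y='s'](U)) → 2
  S → 4
  (π[h](σ[y='s'](U)) ⋈[h=g] S) → 1
  π[h]((π[h](σ[y='s'](U)) ⋈[h=g] S)) → 1

== RESULT ==
h
7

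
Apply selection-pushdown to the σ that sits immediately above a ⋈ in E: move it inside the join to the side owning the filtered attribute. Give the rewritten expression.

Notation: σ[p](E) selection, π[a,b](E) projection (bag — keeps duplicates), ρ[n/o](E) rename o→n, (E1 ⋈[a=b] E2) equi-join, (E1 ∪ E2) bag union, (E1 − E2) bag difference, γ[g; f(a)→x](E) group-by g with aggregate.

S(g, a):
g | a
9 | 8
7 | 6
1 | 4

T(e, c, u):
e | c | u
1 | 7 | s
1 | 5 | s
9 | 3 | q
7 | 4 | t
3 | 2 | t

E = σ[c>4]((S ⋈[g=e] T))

σ filters on c, owned by the right side.
E' = (S ⋈[g=e] σ[c>4](T))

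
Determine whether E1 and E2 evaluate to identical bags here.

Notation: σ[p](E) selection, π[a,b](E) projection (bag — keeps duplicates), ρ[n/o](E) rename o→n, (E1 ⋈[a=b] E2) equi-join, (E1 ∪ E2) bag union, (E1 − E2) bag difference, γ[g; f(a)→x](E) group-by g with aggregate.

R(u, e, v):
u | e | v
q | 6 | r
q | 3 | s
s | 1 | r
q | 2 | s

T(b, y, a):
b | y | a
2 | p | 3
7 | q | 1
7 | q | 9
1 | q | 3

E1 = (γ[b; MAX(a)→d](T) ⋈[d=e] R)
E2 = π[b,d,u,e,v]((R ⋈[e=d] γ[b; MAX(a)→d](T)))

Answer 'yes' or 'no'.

E1 stepwise |·|:
  T → 4
  γ[b; MAX(a)→d](T) → 3
  R → 4
  (γ[b; MAX(a)→d](T) ⋈[d=e] R) → 2
E2 stepwise |·|:
  R → 4
  T → 4
  γ[b; MAX(a)→d](T) → 3
  (R ⋈[e=d] γ[b; MAX(a)→d](T)) → 2
  π[b,d,u,e,v]((R ⋈[e=d] γ[b; MAX(a)→d](T))) → 2

E1 and E2 produce the same multiset:
b | d | u | e | v
1 | 3 | q | 3 | s
2 | 3 | q | 3 | s

yes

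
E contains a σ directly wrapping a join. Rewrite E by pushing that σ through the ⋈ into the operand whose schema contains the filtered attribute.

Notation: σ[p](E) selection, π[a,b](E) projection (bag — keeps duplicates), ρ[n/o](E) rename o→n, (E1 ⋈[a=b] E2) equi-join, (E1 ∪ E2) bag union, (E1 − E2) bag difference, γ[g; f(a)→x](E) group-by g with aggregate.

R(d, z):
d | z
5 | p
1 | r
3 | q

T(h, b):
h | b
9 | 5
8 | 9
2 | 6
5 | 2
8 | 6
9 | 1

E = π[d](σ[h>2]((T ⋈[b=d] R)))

σ filters on h, owned by the left side.
E' = π[d]((σ[h>2](T) ⋈[b=d] R))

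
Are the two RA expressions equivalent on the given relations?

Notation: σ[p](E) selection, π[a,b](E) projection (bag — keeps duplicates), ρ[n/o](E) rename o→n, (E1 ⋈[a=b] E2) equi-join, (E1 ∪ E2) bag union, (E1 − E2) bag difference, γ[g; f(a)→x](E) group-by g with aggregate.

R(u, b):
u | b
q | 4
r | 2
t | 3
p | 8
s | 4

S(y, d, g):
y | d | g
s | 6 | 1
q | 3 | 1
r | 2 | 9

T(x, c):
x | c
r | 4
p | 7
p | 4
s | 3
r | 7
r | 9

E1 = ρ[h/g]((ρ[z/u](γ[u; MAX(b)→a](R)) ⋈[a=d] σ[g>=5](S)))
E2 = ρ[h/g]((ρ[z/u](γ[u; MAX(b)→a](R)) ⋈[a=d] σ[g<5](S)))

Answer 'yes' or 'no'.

E1 stepwise |·|:
  R → 5
  γ[u; MAX(b)→a](R) → 5
  ρ[z/u](γ[u; MAX(b)→a](R)) → 5
  S → 3
  σ[g>=5](S) → 1
  (ρ[z/u](γ[u; MAX(b)→a](R)) ⋈[a=d] σ[g>=5](S)) → 1
  ρ[h/g]((ρ[z/u](γ[u; MAX(b)→a](R)) ⋈[a=d] σ[g>=5](S))) → 1
E2 stepwise |·|:
  R → 5
  γ[u; MAX(b)→a](R) → 5
  ρ[z/u](γ[u; MAX(b)→a](R)) → 5
  S → 3
  σ[g<5](S) → 2
  (ρ[z/u](γ[u; MAX(b)→a](R)) ⋈[a=d] σ[g<5](S)) → 1
  ρ[h/g]((ρ[z/u](γ[u; MAX(b)→a](R)) ⋈[a=d] σ[g<5](S))) → 1

E1 result:
z | a | y | d | h
r | 2 | r | 2 | 9
E2 result:
z | a | y | d | h
t | 3 | q | 3 | 1
Witness: ('t', 3, 'q', 3, 1) appears 0× in E1 but 1× in E2.

no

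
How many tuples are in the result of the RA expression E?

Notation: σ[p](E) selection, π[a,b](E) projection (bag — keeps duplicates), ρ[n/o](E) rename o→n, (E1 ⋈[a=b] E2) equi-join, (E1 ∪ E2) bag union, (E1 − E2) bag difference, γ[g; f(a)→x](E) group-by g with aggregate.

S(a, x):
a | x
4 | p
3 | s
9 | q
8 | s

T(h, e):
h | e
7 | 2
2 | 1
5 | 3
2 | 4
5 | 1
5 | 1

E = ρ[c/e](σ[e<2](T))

Per-node cardinality:
  T → 6
  σ[e<2](T) → 3
  ρ[c/e](σ[e<2](T)) → 3

|E| = 3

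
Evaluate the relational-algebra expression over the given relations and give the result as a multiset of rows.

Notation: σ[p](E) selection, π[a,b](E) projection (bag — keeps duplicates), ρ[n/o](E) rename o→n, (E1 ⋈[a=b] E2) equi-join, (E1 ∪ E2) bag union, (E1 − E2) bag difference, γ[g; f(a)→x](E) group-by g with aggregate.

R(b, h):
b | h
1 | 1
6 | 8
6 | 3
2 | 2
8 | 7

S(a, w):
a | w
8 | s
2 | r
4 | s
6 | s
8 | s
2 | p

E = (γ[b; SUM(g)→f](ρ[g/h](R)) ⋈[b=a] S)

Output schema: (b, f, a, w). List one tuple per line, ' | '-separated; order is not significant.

Per-node cardinality:
  R → 5
  ρ[g/h](R) → 5
  γ[b; SUM(g)→f](ρ[g/h](R)) → 4
  S → 6
  (γ[b; SUM(g)→f](ρ[g/h](R)) ⋈[b=a] S) → 5

== RESULT ==
b | f | a | w
2 | 2 | 2 | p
2 | 2 | 2 | r
6 | 11 | 6 | s
8 | 7 | 8 | s
8 | 7 | 8 | s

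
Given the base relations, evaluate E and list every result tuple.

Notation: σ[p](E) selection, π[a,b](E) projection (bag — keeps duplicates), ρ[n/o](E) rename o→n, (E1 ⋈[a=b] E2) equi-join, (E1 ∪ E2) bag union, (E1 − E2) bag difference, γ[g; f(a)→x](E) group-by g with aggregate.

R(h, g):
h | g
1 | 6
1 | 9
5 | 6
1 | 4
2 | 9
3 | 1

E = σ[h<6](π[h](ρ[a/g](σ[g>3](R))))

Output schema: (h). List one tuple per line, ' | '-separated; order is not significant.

Stepwise |·|:
  R → 6
  σ[g>3](R) → 5
  ρ[a/g](σ[g>3](R)) → 5
  π[h](ρ[a/g](σ[g>3](R))) → 5
  σ[h<6](π[h](ρ[a/g](σ[g>3](R)))) → 5

== RESULT ==
h
1
1
1
2
5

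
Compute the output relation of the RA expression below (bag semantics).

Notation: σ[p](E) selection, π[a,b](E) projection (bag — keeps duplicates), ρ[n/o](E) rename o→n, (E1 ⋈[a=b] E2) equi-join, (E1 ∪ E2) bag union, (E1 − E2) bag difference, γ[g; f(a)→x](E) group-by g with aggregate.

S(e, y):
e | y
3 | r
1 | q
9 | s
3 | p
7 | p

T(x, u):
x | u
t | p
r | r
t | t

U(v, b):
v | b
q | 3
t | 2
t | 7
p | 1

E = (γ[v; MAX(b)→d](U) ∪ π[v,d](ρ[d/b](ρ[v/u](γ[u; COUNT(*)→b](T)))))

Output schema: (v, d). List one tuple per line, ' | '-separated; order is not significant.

Stepwise |·|:
  U → 4
  γ[v; MAX(b)→d](U) → 3
  T → 3
  γ[u; COUNT(*)→b](T) → 3
  ρ[v/u](γ[u; COUNT(*)→b](T)) → 3
  ρ[d/b](ρ[v/u](γ[u; COUNT(*)→b](T))) → 3
  π[v,d](ρ[d/b](ρ[v/u](γ[u; COUNT(*)→b](T)))) → 3
  (γ[v; MAX(b)→d](U) ∪ π[v,d](ρ[d/b](ρ[v/u](γ[u; COUNT(*)→b](T))))) → 6

== RESULT ==
v | d
p | 1
p | 1
q | 3
r | 1
t | 1
t | 7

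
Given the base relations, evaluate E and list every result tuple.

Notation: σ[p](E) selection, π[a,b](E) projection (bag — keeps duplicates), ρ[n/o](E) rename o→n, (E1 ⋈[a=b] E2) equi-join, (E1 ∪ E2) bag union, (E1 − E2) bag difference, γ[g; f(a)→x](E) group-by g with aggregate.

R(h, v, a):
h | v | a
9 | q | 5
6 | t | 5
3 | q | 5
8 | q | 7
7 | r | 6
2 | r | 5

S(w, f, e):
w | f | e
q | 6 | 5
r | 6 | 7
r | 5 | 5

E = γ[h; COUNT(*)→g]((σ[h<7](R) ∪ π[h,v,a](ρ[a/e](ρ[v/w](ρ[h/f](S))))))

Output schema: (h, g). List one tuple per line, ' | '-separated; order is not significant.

Row counts bottom-up:
  R → 6
  σ[h<7](R) → 3
  S → 3
  ρ[h/f](S) → 3
  ρ[v/w](ρ[h/f](S)) → 3
  ρ[a/e](ρ[v/w](ρ[h/f](S))) → 3
  π[h,v,a](ρ[a/e](ρ[v/w](ρ[h/f](S)))) → 3
  (σ[h<7](R) ∪ π[h,v,a](ρ[a/e](ρ[v/w](ρ[h/f](S))))) → 6
  γ[h; COUNT(*)→g]((σ[h<7](R) ∪ π[h,v,a](ρ[a/e](ρ[v/w](ρ[h/f](S)))))) → 4

== RESULT ==
h | g
2 | 1
3 | 1
5 | 1
6 | 3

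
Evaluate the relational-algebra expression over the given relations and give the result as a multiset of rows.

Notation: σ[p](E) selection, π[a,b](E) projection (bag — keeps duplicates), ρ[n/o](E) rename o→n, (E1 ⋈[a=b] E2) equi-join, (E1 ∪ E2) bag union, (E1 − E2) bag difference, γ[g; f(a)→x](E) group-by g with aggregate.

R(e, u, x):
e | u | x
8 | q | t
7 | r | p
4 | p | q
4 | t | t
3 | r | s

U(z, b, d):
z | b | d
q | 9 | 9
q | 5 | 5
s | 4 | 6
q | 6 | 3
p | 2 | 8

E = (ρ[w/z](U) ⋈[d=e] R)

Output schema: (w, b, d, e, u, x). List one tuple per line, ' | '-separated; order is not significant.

Stepwise |·|:
  U → 5
  ρ[w/z](U) → 5
  R → 5
  (ρ[w/z](U) ⋈[d=e] R) → 2

== RESULT ==
w | b | d | e | u | x
p | 2 | 8 | 8 | q | t
q | 6 | 3 | 3 | r | s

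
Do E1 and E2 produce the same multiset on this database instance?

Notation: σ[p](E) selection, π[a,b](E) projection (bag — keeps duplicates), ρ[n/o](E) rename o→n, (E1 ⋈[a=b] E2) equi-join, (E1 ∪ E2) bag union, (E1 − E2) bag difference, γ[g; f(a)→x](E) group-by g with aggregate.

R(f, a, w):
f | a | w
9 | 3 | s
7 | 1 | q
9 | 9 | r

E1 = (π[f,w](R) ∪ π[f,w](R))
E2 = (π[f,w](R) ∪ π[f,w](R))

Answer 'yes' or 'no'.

E1 stepwise |·|:
  R → 3
  π[f,w](R) → 3
  R → 3
  π[f,w](R) → 3
  (π[f,w](R) ∪ π[f,w](R)) → 6
E2 stepwise |·|:
  R → 3
  π[f,w](R) → 3
  R → 3
  π[f,w](R) → 3
  (π[f,w](R) ∪ π[f,w](R)) → 6

E1 and E2 produce the same multiset:
f | w
7 | q
7 | q
9 | r
9 | r
9 | s
9 | s

yes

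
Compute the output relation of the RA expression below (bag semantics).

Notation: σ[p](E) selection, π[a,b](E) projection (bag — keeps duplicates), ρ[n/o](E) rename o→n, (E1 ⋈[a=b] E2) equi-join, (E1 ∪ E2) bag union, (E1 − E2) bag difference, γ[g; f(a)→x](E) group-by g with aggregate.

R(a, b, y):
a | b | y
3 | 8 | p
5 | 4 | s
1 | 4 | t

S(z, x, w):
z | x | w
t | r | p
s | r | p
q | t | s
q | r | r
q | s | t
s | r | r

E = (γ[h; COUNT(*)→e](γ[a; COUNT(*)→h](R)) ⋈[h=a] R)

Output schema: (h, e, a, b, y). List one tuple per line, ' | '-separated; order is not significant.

Subexpression sizes:
  R → 3
  γ[a; COUNT(*)→h](R) → 3
  γ[h; COUNT(*)→e](γ[a; COUNT(*)→h](R)) → 1
  R → 3
  (γ[h; COUNT(*)→e](γ[a; COUNT(*)→h](R)) ⋈[h=a] R) → 1

== RESULT ==
h | e | a | b | y
1 | 3 | 1 | 4 | t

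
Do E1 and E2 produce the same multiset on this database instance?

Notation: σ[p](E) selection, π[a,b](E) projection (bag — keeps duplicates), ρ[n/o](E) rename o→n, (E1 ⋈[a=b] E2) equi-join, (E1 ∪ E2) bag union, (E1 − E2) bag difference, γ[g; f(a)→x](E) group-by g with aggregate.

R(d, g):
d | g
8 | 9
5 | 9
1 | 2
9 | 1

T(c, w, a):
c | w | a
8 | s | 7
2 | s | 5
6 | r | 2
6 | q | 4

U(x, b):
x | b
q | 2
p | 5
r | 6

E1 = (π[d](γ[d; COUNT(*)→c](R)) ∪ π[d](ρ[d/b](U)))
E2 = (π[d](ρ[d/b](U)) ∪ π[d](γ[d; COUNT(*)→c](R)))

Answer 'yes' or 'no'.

E1 per-node cardinality:
  R → 4
  γ[d; COUNT(*)→c](R) → 4
  π[d](γ[d; COUNT(*)→c](R)) → 4
  U → 3
  ρ[d/b](U) → 3
  π[d](ρ[d/b](U)) → 3
  (π[d](γ[d; COUNT(*)→c](R)) ∪ π[d](ρ[d/b](U))) → 7
E2 per-node cardinality:
  U → 3
  ρ[d/b](U) → 3
  π[d](ρ[d/b](U)) → 3
  R → 4
  γ[d; COUNT(*)→c](R) → 4
  π[d](γ[d; COUNT(*)→c](R)) → 4
  (π[d](ρ[d/b](U)) ∪ π[d](γ[d; COUNT(*)→c](R))) → 7

E1 and E2 produce the same multiset:
d
1
2
5
5
6
8
9

yes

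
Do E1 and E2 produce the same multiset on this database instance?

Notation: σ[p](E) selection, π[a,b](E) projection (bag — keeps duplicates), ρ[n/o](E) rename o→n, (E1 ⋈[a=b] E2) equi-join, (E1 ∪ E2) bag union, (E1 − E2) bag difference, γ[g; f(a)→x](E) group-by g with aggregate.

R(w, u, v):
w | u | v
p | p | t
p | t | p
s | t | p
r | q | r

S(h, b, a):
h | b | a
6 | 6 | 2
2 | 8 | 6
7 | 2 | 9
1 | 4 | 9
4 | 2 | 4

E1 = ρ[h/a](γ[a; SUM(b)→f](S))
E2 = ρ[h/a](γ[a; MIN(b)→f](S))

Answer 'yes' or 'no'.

E1 row counts bottom-up:
  S → 5
  γ[a; SUM(b)→f](S) → 4
  ρ[h/a](γ[a; SUM(b)→f](S)) → 4
E2 row counts bottom-up:
  S → 5
  γ[a; MIN(b)→f](S) → 4
  ρ[h/a](γ[a; MIN(b)→f](S)) → 4

E1 result:
h | f
2 | 6
4 | 2
6 | 8
9 | 6
E2 result:
h | f
2 | 6
4 | 2
6 | 8
9 | 2
Witness: (9, 6) appears 1× in E1 but 0× in E2.

no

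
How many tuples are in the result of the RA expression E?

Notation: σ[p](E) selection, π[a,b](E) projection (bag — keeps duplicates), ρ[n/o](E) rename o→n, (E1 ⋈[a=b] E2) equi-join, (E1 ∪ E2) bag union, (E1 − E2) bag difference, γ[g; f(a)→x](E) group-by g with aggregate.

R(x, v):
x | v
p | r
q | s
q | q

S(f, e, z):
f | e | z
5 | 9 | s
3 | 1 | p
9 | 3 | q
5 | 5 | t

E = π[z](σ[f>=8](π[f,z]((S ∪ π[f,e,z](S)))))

Row counts bottom-up:
  S → 4
  S → 4
  π[f,e,z](S) → 4
  (S ∪ π[f,e,z](S)) → 8
  π[f,z]((S ∪ π[f,e,z](S))) → 8
  σ[f>=8](π[f,z]((S ∪ π[f,e,z](S)))) → 2
  π[z](σ[f>=8](π[f,z]((S ∪ π[f,e,z](S))))) → 2

|E| = 2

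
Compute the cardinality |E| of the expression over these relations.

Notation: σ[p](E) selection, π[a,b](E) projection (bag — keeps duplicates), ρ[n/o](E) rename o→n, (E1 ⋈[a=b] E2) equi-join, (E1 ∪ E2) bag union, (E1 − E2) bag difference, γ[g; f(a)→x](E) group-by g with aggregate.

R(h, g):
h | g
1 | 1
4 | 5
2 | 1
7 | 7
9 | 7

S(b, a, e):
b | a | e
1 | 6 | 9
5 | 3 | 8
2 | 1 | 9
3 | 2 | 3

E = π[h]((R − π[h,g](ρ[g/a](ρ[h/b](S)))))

Row counts bottom-up:
  R → 5
  S → 4
  ρ[h/b](S) → 4
  ρ[g/a](ρ[h/b](S)) → 4
  π[h,g](ρ[g/a](ρ[h/b](S))) → 4
  (R − π[h,g](ρ[g/a](ρ[h/b](S)))) → 4
  π[h]((R − π[h,g](ρ[g/a](ρ[h/b](S))))) → 4

|E| = 4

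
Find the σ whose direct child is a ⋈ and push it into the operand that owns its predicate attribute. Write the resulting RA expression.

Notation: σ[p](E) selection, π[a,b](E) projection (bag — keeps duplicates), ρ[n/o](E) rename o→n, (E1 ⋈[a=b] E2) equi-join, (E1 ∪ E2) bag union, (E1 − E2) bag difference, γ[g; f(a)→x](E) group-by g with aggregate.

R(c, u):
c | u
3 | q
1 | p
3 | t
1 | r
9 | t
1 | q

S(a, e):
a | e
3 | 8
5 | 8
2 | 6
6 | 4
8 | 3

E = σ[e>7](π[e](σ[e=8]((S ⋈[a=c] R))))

σ filters on e, owned by the left side.
E' = σ[e>7](π[e]((σ[e=8](S) ⋈[a=c] R)))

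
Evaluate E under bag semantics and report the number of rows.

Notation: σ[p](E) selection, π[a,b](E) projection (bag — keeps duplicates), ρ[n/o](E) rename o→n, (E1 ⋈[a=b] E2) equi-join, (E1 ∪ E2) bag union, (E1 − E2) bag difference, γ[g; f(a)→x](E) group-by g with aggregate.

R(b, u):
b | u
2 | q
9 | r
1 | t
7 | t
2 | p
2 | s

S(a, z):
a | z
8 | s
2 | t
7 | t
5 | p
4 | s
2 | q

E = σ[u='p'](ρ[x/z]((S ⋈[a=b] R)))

Subexpression sizes:
  S → 6
  R → 6
  (S ⋈[a=b] R) → 7
  ρ[x/z]((S ⋈[a=b] R)) → 7
  σ[u='p'](ρ[x/z]((S ⋈[a=b] R))) → 2

|E| = 2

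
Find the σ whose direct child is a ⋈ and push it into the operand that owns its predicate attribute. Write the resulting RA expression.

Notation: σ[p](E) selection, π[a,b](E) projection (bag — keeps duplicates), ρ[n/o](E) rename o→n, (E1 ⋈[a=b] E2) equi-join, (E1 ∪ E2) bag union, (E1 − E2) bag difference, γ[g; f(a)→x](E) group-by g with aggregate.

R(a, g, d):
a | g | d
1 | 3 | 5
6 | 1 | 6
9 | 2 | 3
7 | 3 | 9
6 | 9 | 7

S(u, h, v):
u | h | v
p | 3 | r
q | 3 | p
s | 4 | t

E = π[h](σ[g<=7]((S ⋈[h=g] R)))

σ filters on g, owned by the right side.
E' = π[h]((S ⋈[h=g] σ[g<=7](R)))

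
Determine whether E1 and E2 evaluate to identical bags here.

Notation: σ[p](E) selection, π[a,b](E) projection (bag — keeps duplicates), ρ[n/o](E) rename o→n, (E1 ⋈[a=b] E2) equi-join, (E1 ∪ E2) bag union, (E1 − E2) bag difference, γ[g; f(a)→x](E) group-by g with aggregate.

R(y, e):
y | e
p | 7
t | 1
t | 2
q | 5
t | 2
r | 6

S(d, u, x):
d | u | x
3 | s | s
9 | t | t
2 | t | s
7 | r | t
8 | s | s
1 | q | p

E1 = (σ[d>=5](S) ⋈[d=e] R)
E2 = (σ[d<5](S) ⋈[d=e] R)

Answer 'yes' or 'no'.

E1 row counts bottom-up:
  S → 6
  σ[d>=5](S) → 3
  R → 6
  (σ[d>=5](S) ⋈[d=e] R) → 1
E2 row counts bottom-up:
  S → 6
  σ[d<5](S) → 3
  R → 6
  (σ[d<5](S) ⋈[d=e] R) → 3

E1 result:
d | u | x | y | e
7 | r | t | p | 7
E2 result:
d | u | x | y | e
1 | q | p | t | 1
2 | t | s | t | 2
2 | t | s | t | 2
Witness: (2, 't', 's', 't', 2) appears 0× in E1 but 2× in E2.

no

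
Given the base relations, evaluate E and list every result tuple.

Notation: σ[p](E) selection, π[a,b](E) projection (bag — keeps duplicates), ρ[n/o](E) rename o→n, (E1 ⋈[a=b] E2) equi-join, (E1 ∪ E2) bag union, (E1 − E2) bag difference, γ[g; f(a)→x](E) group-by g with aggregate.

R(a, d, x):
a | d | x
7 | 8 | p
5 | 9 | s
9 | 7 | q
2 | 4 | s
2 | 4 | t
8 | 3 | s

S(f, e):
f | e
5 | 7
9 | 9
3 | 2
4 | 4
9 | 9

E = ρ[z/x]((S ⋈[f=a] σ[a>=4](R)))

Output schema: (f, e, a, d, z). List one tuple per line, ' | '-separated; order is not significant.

Row counts bottom-up:
  S → 5
  R → 6
  σ[a>=4](R) → 4
  (S ⋈[f=a] σ[a>=4](R)) → 3
  ρ[z/x]((S ⋈[f=a] σ[a>=4](R))) → 3

== RESULT ==
f | e | a | d | z
5 | 7 | 5 | 9 | s
9 | 9 | 9 | 7 | q
9 | 9 | 9 | 7 | q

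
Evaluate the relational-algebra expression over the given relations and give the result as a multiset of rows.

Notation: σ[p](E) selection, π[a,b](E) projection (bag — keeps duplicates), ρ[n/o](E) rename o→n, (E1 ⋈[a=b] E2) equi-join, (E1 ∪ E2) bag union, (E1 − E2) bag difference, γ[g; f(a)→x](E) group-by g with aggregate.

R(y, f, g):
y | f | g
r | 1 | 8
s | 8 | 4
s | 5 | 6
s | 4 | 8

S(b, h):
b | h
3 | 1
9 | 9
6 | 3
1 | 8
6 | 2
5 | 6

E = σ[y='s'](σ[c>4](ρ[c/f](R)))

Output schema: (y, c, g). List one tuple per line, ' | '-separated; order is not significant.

Subexpression sizes:
  R → 4
  ρ[c/f](R) → 4
  σ[c>4](ρ[c/f](R)) → 2
  σ[y='s'](σ[c>4](ρ[c/f](R))) → 2

== RESULT ==
y | c | g
s | 5 | 6
s | 8 | 4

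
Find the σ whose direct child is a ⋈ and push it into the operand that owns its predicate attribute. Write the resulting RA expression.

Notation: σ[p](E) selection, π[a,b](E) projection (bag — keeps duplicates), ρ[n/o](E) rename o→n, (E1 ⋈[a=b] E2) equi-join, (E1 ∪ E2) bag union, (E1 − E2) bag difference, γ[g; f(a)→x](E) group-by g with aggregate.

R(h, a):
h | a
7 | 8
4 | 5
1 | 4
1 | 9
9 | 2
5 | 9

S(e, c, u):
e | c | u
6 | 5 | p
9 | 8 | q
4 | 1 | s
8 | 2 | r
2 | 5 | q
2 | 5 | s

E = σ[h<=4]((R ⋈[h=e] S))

σ filters on h, owned by the left side.
E' = (σ[h<=4](R) ⋈[h=e] S)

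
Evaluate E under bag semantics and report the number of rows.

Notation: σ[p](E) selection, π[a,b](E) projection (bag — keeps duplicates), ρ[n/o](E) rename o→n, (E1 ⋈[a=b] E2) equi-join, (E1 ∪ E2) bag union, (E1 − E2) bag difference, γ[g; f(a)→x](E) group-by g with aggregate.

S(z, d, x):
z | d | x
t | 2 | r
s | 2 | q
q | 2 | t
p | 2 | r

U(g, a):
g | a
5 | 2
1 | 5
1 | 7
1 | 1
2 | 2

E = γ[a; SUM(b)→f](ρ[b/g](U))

Stepwise |·|:
  U → 5
  ρ[b/g](U) → 5
  γ[a; SUM(b)→f](ρ[b/g](U)) → 4

|E| = 4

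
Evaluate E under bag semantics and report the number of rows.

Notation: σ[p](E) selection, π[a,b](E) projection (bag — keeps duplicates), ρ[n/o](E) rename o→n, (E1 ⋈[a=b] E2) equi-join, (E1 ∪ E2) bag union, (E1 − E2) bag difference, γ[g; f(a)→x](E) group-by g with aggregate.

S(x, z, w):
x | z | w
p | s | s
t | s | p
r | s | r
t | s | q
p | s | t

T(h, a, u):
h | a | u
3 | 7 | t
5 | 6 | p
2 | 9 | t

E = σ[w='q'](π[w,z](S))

Row counts bottom-up:
  S → 5
  π[w,z](S) → 5
  σ[w='q'](π[w,z](S)) → 1

|E| = 1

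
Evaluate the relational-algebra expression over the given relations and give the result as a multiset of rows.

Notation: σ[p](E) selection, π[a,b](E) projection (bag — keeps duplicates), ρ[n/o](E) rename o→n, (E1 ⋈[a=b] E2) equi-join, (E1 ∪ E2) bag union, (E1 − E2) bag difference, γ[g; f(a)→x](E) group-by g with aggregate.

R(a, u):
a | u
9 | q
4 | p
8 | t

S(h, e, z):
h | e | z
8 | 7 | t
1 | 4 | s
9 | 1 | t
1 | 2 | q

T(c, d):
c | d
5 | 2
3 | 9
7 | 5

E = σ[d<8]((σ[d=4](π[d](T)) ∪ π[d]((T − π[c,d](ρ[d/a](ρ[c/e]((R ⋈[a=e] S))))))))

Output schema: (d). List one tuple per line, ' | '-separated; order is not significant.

Row counts bottom-up:
  T → 3
  π[d](T) → 3
  σ[d=4](π[d](T)) → 0
  T → 3
  R → 3
  S → 4
  (R ⋈[a=e] S) → 1
  ρ[c/e]((R ⋈[a=e] S)) → 1
  ρ[d/a](ρ[c/e]((R ⋈[a=e] S))) → 1
  π[c,d](ρ[d/a](ρ[c/e]((R ⋈[a=e] S)))) → 1
  (T − π[c,d](ρ[d/a](ρ[c/e]((R ⋈[a=e] S))))) → 3
  π[d]((T − π[c,d](ρ[d/a](ρ[c/e]((R ⋈[a=e] S)))))) → 3
  (σ[d=4](π[d](T)) ∪ π[d]((T − π[c,d](ρ[d/a](ρ[c/e]((R ⋈[a=e] S))))))) → 3
  σ[d<8]((σ[d=4](π[d](T)) ∪ π[d]((T − π[c,d](ρ[d/a](ρ[c/e]((R ⋈[a=e] S)))))))) → 2

== RESULT ==
d
2
5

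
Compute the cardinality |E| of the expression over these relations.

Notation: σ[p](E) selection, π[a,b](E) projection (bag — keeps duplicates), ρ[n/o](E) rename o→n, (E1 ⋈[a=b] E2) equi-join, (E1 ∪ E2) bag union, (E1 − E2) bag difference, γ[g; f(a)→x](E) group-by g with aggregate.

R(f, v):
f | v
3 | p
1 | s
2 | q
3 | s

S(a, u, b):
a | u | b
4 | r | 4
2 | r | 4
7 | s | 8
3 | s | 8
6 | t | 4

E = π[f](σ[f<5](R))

Row counts bottom-up:
  R → 4
  σ[f<5](R) → 4
  π[f](σ[f<5](R)) → 4

|E| = 4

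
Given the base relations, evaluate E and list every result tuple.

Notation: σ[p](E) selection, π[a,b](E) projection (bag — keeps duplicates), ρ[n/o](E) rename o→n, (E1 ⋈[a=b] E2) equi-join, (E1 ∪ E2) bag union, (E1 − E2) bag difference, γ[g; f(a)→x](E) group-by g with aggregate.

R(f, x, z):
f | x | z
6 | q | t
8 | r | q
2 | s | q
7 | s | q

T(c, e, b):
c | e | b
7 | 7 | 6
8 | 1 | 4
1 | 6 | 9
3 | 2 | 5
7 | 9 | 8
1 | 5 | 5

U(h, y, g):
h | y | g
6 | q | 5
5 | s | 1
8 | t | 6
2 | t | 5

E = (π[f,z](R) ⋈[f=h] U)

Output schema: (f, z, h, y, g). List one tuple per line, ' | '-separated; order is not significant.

Row counts bottom-up:
  R → 4
  π[f,z](R) → 4
  U → 4
  (π[f,z](R) ⋈[f=h] U) → 3

== RESULT ==
f | z | h | y | g
2 | q | 2 | t | 5
6 | t | 6 | q | 5
8 | q | 8 | t | 6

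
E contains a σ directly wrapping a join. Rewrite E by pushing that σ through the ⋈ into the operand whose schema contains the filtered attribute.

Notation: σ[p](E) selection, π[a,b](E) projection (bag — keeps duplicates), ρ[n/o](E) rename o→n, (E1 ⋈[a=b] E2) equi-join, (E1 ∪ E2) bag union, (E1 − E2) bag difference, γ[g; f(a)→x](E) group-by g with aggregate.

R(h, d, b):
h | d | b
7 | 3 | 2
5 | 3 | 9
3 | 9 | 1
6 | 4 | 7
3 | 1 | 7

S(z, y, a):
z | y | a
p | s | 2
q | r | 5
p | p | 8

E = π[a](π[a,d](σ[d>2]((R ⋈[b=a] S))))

σ filters on d, owned by the left side.
E' = π[a](π[a,d]((σ[d>2](R) ⋈[b=a] S)))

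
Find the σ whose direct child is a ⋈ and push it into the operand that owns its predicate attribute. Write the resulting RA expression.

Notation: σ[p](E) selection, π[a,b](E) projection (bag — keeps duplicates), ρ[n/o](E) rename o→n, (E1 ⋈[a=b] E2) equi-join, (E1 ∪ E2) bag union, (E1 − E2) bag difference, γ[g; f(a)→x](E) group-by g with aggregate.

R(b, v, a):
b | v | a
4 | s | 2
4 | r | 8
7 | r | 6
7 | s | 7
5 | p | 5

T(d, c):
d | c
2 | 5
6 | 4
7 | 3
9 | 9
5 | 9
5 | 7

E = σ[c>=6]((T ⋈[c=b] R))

σ filters on c, owned by the left side.
E' = (σ[c>=6](T) ⋈[c=b] R)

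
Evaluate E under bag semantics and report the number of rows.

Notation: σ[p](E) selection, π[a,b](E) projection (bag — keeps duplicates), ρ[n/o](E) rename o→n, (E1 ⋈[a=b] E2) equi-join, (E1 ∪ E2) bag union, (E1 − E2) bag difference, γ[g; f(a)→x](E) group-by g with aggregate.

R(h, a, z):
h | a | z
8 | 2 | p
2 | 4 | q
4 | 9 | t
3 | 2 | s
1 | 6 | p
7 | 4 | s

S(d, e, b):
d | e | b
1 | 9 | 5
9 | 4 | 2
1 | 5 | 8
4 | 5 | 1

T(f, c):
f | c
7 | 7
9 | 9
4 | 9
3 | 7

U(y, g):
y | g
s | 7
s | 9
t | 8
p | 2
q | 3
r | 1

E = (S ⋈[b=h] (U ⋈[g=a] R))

Subexpression sizes:
  S → 4
  U → 6
  R → 6
  (U ⋈[g=a] R) → 3
  (S ⋈[b=h] (U ⋈[g=a] R)) → 1

|E| = 1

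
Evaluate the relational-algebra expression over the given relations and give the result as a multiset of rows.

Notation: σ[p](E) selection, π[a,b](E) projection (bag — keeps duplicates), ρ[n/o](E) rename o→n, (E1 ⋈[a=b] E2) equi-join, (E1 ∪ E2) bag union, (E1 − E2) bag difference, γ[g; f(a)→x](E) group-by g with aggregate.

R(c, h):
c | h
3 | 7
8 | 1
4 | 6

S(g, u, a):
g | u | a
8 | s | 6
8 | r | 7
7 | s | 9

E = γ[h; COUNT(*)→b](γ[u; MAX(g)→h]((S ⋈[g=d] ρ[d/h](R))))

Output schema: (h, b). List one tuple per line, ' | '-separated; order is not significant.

Subexpression sizes:
  S → 3
  R → 3
  ρ[d/h](R) → 3
  (S ⋈[g=d] ρ[d/h](R)) → 1
  γ[u; MAX(g)→h]((S ⋈[g=d] ρ[d/h](R))) → 1
  γ[h; COUNT(*)→b](γ[u; MAX(g)→h]((S ⋈[g=d] ρ[d/h](R)))) → 1

== RESULT ==
h | b
7 | 1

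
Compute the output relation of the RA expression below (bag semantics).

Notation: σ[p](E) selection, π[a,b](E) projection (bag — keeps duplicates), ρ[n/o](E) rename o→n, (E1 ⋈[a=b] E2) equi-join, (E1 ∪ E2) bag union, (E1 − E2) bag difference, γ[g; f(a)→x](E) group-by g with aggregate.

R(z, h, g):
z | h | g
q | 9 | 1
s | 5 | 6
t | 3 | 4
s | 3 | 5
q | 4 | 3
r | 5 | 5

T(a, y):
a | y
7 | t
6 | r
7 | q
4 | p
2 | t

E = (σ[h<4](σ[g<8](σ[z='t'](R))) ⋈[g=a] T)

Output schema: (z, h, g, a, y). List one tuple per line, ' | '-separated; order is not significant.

Stepwise |·|:
  R → 6
  σ[z='t'](R) → 1
  σ[g<8](σ[z='t'](R)) → 1
  σ[h<4](σ[g<8](σ[z='t'](R))) → 1
  T → 5
  (σ[h<4](σ[g<8](σ[z='t'](R))) ⋈[g=a] T) → 1

== RESULT ==
z | h | g | a | y
t | 3 | 4 | 4 | p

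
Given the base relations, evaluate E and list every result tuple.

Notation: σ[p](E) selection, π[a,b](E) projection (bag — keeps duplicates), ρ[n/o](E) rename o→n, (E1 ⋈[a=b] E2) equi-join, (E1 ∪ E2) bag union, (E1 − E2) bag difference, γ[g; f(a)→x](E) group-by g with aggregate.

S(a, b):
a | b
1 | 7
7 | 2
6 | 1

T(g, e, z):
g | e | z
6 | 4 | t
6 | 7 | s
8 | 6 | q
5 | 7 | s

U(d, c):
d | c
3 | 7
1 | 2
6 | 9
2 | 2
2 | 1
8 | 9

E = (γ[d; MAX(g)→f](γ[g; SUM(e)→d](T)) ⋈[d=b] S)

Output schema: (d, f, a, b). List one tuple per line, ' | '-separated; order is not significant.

Subexpression sizes:
  T → 4
  γ[g; SUM(e)→d](T) → 3
  γ[d; MAX(g)→f](γ[g; SUM(e)→d](T)) → 3
  S → 3
  (γ[d; MAX(g)→f](γ[g; SUM(e)→d](T)) ⋈[d=b] S) → 1

== RESULT ==
d | f | a | b
7 | 5 | 1 | 7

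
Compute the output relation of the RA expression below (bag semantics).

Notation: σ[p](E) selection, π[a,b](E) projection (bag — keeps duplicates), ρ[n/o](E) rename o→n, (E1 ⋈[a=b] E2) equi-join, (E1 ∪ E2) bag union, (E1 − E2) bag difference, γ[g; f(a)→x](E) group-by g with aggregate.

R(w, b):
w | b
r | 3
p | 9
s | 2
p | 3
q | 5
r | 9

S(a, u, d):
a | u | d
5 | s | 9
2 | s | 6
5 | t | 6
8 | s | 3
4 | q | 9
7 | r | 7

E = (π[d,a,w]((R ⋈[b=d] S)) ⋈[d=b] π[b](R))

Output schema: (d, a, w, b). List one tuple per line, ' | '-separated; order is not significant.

Subexpression sizes:
  R → 6
  S → 6
  (R ⋈[b=d] S) → 6
  π[d,a,w]((R ⋈[b=d] S)) → 6
  R → 6
  π[b](R) → 6
  (π[d,a,w]((R ⋈[b=d] S)) ⋈[d=b] π[b](R)) → 12

== RESULT ==
d | a | w | b
3 | 8 | p | 3
3 | 8 | p | 3
3 | 8 | r | 3
3 | 8 | r | 3
9 | 4 | p | 9
9 | 4 | p | 9
9 | 4 | r | 9
9 | 4 | r | 9
9 | 5 | p | 9
9 | 5 | p | 9
9 | 5 | r | 9
9 | 5 | r | 9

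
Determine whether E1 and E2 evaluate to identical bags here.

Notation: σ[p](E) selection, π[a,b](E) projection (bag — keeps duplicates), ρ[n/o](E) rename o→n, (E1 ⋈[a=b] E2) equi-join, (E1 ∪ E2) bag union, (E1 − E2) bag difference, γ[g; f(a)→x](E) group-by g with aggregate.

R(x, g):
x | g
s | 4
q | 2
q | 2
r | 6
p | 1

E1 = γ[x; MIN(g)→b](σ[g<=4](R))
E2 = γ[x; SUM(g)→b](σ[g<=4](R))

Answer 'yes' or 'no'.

E1 row counts bottom-up:
  R → 5
  σ[g<=4](R) → 4
  γ[x; MIN(g)→b](σ[g<=4](R)) → 3
E2 row counts bottom-up:
  R → 5
  σ[g<=4](R) → 4
  γ[x; SUM(g)→b](σ[g<=4](R)) → 3

E1 result:
x | b
p | 1
q | 2
s | 4
E2 result:
x | b
p | 1
q | 4
s | 4
Witness: ('q', 4) appears 0× in E1 but 1× in E2.

no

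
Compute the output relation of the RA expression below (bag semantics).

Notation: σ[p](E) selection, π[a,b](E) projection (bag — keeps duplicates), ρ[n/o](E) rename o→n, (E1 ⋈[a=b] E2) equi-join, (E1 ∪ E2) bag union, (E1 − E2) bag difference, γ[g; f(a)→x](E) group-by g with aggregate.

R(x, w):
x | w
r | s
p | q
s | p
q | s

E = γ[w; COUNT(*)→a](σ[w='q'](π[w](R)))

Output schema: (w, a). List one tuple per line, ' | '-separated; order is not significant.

Per-node cardinality:
  R → 4
  π[w](R) → 4
  σ[w='q'](π[w](R)) → 1
  γ[w; COUNT(*)→a](σ[w='q'](π[w](R))) → 1

== RESULT ==
w | a
q | 1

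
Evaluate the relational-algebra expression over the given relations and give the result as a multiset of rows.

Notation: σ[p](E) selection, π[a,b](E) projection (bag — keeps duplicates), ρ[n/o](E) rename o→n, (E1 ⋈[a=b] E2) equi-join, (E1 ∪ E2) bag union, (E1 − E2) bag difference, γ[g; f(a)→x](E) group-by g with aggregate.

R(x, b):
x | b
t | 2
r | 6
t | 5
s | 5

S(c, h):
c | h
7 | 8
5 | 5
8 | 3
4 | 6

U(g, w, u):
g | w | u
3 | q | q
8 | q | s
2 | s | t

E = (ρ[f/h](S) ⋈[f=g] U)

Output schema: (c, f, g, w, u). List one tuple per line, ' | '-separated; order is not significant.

Row counts bottom-up:
  S → 4
  ρ[f/h](S) → 4
  U → 3
  (ρ[f/h](S) ⋈[f=g] U) → 2

== RESULT ==
c | f | g | w | u
7 | 8 | 8 | q | s
8 | 3 | 3 | q | q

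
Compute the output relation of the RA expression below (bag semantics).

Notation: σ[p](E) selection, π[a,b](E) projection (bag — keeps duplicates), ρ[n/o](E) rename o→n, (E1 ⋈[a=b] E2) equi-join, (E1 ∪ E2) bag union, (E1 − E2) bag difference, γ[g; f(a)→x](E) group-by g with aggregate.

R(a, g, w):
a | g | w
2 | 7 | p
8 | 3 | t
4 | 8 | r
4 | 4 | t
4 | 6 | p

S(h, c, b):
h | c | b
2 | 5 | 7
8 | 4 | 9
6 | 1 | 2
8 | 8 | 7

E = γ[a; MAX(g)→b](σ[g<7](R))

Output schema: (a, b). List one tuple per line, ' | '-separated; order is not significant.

Per-node cardinality:
  R → 5
  σ[g<7](R) → 3
  γ[a; MAX(g)→b](σ[g<7](R)) → 2

== RESULT ==
a | b
4 | 6
8 | 3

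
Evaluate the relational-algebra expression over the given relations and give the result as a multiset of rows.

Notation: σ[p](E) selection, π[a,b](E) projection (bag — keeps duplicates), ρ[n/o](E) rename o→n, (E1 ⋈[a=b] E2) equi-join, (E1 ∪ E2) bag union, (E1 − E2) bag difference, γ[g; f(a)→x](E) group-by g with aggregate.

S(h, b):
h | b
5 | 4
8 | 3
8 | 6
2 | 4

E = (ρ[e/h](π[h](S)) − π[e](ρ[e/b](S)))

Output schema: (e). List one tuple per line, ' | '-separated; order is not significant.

Subexpression sizes:
  S → 4
  π[h](S) → 4
  ρ[e/h](π[h](S)) → 4
  S → 4
  ρ[e/b](S) → 4
  π[e](ρ[e/b](S)) → 4
  (ρ[e/h](π[h](S)) − π[e](ρ[e/b](S))) → 4

== RESULT ==
e
2
5
8
8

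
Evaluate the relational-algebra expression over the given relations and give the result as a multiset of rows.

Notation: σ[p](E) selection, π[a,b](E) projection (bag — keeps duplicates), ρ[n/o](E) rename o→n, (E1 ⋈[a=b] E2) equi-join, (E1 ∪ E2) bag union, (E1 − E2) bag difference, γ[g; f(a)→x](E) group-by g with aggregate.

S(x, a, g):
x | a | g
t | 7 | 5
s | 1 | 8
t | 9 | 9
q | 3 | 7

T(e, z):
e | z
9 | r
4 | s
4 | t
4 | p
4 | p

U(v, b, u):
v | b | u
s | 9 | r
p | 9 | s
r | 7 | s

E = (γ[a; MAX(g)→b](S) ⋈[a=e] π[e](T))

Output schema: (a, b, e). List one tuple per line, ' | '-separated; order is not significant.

Row counts bottom-up:
  S → 4
  γ[a; MAX(g)→b](S) → 4
  T → 5
  π[e](T) → 5
  (γ[a; MAX(g)→b](S) ⋈[a=e] π[e](T)) → 1

== RESULT ==
a | b | e
9 | 9 | 9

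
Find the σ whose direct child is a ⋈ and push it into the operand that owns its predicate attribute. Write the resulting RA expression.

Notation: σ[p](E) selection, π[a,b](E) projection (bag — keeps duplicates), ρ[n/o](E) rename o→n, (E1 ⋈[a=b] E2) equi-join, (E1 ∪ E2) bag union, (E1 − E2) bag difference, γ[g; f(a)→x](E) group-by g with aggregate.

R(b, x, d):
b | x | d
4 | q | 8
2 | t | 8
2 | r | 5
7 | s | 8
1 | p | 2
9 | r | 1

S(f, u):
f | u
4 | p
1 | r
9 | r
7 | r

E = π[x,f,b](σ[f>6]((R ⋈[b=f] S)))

σ filters on f, owned by the right side.
E' = π[x,f,b]((R ⋈[b=f] σ[f>6](S)))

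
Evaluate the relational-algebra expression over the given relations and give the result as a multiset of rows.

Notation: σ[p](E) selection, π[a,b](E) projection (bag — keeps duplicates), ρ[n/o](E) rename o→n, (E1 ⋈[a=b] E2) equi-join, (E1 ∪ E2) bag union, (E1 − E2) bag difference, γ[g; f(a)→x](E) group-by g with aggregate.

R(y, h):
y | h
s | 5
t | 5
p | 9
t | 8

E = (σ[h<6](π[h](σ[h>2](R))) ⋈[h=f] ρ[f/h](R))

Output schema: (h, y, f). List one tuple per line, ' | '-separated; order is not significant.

Per-node cardinality:
  R → 4
  σ[h>2](R) → 4
  π[h](σ[h>2](R)) → 4
  σ[h<6](π[h](σ[h>2](R))) → 2
  R → 4
  ρ[f/h](R) → 4
  (σ[h<6](π[h](σ[h>2](R))) ⋈[h=f] ρ[f/h](R)) → 4

== RESULT ==
h | y | f
5 | s | 5
5 | s | 5
5 | t | 5
5 | t | 5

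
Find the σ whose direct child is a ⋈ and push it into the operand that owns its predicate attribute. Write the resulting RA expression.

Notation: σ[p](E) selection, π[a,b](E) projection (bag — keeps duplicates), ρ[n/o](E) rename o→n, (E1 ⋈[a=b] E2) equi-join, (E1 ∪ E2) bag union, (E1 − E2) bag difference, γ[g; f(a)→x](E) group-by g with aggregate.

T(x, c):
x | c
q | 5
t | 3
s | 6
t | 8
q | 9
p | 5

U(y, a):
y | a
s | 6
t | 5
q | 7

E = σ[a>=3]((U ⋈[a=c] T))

σ filters on a, owned by the left side.
E' = (σ[a>=3](U) ⋈[a=c] T)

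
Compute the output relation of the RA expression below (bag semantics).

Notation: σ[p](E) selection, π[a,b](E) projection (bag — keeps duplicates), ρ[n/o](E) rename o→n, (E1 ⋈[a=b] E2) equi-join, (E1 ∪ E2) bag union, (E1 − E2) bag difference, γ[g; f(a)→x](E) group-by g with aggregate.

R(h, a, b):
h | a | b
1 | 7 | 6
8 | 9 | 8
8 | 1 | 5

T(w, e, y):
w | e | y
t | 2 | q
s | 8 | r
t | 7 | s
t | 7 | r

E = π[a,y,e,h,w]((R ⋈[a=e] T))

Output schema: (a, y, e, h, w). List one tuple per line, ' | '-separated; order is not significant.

Stepwise |·|:
  R → 3
  T → 4
  (R ⋈[a=e] T) → 2
  π[a,y,e,h,w]((R ⋈[a=e] T)) → 2

== RESULT ==
a | y | e | h | w
7 | r | 7 | 1 | t
7 | s | 7 | 1 | t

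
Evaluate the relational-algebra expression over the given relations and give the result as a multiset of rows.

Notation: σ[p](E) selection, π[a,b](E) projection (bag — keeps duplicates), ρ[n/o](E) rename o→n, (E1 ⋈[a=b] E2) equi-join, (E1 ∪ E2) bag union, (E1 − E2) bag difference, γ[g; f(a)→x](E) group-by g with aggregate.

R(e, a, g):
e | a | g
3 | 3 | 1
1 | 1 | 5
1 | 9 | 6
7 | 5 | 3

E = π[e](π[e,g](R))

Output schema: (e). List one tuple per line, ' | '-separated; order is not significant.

Stepwise |·|:
  R → 4
  π[e,g](R) → 4
  π[e](π[e,g](R)) → 4

== RESULT ==
e
1
1
3
7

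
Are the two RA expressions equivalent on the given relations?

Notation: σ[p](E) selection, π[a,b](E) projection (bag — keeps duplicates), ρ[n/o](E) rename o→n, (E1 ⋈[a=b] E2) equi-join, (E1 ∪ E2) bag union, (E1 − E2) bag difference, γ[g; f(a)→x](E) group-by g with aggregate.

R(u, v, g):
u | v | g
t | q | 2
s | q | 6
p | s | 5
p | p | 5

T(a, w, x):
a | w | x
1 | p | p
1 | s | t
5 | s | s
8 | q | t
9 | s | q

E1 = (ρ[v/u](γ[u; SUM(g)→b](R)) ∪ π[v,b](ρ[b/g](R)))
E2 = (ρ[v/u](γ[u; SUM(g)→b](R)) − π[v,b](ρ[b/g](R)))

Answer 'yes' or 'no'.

E1 subexpression sizes:
  R → 4
  γ[u; SUM(g)→b](R) → 3
  ρ[v/u](γ[u; SUM(g)→b](R)) → 3
  R → 4
  ρ[b/g](R) → 4
  π[v,b](ρ[b/g](R)) → 4
  (ρ[v/u](γ[u; SUM(g)→b](R)) ∪ π[v,b](ρ[b/g](R))) → 7
E2 subexpression sizes:
  R → 4
  γ[u; SUM(g)→b](R) → 3
  ρ[v/u](γ[u; SUM(g)→b](R)) → 3
  R → 4
  ρ[b/g](R) → 4
  π[v,b](ρ[b/g](R)) → 4
  (ρ[v/u](γ[u; SUM(g)→b](R)) − π[v,b](ρ[b/g](R))) → 3

E1 result:
v | b
p | 5
p | 10
q | 2
q | 6
s | 5
s | 6
t | 2
E2 result:
v | b
p | 10
s | 6
t | 2
Witness: ('s', 5) appears 1× in E1 but 0× in E2.

no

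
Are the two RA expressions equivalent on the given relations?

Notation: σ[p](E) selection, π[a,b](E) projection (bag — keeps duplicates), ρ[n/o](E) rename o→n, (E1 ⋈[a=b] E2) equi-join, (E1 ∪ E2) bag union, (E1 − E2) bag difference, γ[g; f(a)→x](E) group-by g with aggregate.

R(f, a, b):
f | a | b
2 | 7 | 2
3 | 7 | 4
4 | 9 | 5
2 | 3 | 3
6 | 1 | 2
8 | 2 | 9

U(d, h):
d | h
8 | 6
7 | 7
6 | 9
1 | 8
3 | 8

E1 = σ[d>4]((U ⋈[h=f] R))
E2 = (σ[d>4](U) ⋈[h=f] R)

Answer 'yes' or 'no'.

E1 stepwise |·|:
  U → 5
  R → 6
  (U ⋈[h=f] R) → 3
  σ[d>4]((U ⋈[h=f] R)) → 1
E2 stepwise |·|:
  U → 5
  σ[d>4](U) → 3
  R → 6
  (σ[d>4](U) ⋈[h=f] R) → 1

E1 and E2 produce the same multiset:
d | h | f | a | b
8 | 6 | 6 | 1 | 2

yes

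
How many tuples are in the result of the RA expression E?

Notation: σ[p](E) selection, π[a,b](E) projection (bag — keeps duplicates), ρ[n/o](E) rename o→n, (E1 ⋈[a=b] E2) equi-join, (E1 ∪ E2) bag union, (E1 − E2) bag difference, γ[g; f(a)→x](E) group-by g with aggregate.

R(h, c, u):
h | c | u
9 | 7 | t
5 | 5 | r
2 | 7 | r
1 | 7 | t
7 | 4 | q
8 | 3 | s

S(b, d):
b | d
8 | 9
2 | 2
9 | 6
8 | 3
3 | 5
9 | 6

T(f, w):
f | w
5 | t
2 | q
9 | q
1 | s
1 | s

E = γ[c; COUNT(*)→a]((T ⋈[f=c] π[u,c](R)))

Subexpression sizes:
  T → 5
  R → 6
  π[u,c](R) → 6
  (T ⋈[f=c] π[u,c](R)) → 1
  γ[c; COUNT(*)→a]((T ⋈[f=c] π[u,c](R))) → 1

|E| = 1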